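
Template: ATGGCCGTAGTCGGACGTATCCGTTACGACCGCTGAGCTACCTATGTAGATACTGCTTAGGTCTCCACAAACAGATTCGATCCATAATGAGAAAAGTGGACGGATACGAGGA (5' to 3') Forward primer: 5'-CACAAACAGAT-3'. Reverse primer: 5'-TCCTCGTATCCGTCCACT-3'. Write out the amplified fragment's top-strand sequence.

Scanning the template, CACAAACAGAT occurs at positions 66–76; this primer anneals to the bottom strand there with its 3' end pointing downstream.
Taking the reverse complement of TCCTCGTATCCGTCCACT gives AGTGGACGGATACGAGGA, found at positions 95–112 on the template; the primer anneals here to the top strand with its 3' end pointing upstream.
The product is the template from position 66 through 112 (47 bp).

5'-CACAAACAGATTCGATCCATAATGAGAAAAGTGGACGGATACGAGGA-3'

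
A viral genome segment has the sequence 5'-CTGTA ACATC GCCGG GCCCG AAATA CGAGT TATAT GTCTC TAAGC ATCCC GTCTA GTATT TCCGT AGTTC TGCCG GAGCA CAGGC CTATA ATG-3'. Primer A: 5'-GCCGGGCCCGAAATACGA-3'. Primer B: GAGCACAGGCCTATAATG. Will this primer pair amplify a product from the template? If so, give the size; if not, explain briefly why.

No product — both primers anneal to the same strand and extend in the same direction.

Primer A (GCCGGGCCCGAAATACGA) matches the top strand at positions 11–28 (3' end points downstream).
Primer B (GAGCACAGGCCTATAATG) also matches the top strand directly, at positions 76–93 — its reverse complement CATTATAGGCCTGTGCTC is not present.
Both primers anneal to the bottom strand with 3' ends pointing the same way, so neither can prime synthesis back toward the other.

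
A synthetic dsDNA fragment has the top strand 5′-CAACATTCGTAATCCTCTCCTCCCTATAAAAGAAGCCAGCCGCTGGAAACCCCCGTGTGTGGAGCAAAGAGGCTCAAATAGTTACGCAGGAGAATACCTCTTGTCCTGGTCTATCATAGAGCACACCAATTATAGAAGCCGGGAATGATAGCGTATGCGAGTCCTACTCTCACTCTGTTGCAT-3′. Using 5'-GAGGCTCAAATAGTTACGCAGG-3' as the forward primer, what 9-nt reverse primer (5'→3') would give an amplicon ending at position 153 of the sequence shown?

5'-CGCTATCAT-3'

The forward primer binds at positions 69–90; the product's 3' end on the top strand is position 153.
The reverse primer anneals to the top strand over positions 145–153, i.e. to ATGATAGCG.
Its sequence written 5'→3' is the reverse complement: CGCTATCAT.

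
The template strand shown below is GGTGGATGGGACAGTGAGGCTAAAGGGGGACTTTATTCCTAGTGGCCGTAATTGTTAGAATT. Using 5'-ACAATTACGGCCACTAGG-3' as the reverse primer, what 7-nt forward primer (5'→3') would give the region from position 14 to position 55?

5'-GTGAGGC-3'

The reverse primer's reverse complement CCTAGTGGCCGTAATTGT matches the template at positions 38–55; the product starts at position 14.
The forward primer is identical to the top strand over positions 14–20: GTGAGGC.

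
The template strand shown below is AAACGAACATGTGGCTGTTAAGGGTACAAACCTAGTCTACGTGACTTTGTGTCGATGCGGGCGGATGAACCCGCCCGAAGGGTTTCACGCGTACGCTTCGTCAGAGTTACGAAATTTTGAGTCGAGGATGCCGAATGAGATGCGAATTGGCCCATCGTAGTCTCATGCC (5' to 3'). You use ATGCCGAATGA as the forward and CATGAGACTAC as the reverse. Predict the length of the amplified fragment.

40 bp

The forward primer matches the template at positions 128–138.
Taking the reverse complement of CATGAGACTAC gives GTAGTCTCATG, found at positions 157–167 on the template; the primer anneals here to the top strand with its 3' end pointing upstream.
The product runs from position 128 to position 167, so its length is 167 − 128 + 1 = 40 bp.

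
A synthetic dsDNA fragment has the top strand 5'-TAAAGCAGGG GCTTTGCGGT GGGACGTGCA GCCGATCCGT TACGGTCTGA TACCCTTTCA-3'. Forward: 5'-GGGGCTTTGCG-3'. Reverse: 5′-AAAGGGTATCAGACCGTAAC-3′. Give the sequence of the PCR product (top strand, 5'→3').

5'-GGGGCTTTGCGGTGGGACGTGCAGCCGATCCGTTACGGTCTGATACCCTTT-3'

Scanning the template, GGGGCTTTGCG occurs at positions 8–18; this primer anneals to the bottom strand there with its 3' end pointing downstream.
The reverse primer's reverse complement is GTTACGGTCTGATACCCTTT, which matches the template at positions 39–58.
The product is the template from position 8 through 58 (51 bp).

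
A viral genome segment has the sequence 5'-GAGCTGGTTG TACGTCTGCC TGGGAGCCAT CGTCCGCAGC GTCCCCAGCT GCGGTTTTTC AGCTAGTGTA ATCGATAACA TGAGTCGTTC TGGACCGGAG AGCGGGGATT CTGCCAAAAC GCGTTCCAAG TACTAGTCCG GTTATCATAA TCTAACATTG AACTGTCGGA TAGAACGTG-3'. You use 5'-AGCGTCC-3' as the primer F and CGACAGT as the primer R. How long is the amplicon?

The forward primer matches the template at positions 38–44.
Reverse complement of the reverse primer: ACTGTCG. This occurs on the top strand at positions 162–168.
The product runs from position 38 to position 168, so its length is 168 − 38 + 1 = 131 bp.

131 bp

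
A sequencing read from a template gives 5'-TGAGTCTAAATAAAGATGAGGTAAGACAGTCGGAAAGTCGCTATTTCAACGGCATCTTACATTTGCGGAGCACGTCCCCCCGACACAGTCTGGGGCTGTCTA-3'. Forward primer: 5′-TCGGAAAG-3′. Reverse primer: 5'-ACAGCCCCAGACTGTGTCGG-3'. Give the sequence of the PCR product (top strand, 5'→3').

The forward primer matches the template at positions 30–37.
Taking the reverse complement of ACAGCCCCAGACTGTGTCGG gives CCGACACAGTCTGGGGCTGT, found at positions 80–99 on the template; the primer anneals here to the top strand with its 3' end pointing upstream.
The product is the template from position 30 through 99 (70 bp).

5'-TCGGAAAGTCGCTATTTCAACGGCATCTTACATTTGCGGAGCACGTCCCCCCGACACAGTCTGGGGCTGT-3'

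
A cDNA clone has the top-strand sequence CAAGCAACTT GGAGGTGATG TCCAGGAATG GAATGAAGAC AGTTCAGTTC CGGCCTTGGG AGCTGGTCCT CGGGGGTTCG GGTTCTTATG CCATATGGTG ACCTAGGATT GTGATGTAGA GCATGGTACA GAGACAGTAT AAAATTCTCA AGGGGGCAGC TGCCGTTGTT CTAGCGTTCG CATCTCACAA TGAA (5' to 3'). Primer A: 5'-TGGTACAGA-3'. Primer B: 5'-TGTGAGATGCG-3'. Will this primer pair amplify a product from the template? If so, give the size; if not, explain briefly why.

Primer A (TGGTACAGA) matches the top strand at positions 124–132; it acts as a forward primer.
Primer B's reverse complement is CGCATCTCACA, matching the top strand at positions 179–189; it acts as a reverse primer.
The 3' ends face each other across positions 124–189, giving a 66 bp product.

Yes — a 66 bp product.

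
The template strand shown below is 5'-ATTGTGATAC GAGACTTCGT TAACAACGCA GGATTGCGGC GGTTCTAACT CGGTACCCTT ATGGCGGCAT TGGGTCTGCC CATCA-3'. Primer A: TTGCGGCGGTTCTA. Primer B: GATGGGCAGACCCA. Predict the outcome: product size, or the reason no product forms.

Primer A (TTGCGGCGGTTCTA) matches the top strand at positions 34–47; it acts as a forward primer.
Primer B's reverse complement is TGGGTCTGCCCATC, matching the top strand at positions 71–84; it acts as a reverse primer.
The 3' ends face each other across positions 34–84, giving a 51 bp product.

Yes — a 51 bp product.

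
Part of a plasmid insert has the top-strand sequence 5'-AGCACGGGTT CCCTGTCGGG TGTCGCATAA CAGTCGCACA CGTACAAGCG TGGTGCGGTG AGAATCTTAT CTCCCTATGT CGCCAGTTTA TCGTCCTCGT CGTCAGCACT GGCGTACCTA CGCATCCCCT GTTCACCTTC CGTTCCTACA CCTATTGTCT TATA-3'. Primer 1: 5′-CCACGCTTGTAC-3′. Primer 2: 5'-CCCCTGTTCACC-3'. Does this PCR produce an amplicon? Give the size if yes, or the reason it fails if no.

Primer 1 (CCACGCTTGTAC) has reverse complement GTACAAGCGTGG, which matches the top strand at positions 42–53; primer 1 anneals to the top strand there with its 3' end pointing upstream toward position 42.
Primer 2 (CCCCTGTTCACC) matches the top strand directly at positions 126–137; it anneals to the bottom strand with its 3' end pointing downstream toward position 137.
The 3' ends diverge (primer 1 extends toward position 1, primer 2 toward position 164), so the primers never converge on a shared product.

No product — the primers' 3' ends point away from each other.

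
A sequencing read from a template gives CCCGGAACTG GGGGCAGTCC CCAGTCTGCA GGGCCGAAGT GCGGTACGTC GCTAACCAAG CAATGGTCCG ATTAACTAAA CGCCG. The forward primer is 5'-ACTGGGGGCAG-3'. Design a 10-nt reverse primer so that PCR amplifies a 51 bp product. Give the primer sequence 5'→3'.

5'-GGTTAGCGAC-3'

The forward primer binds at positions 7–17, so a 51 bp product ends at position 7 + 51 − 1 = 57.
The reverse primer anneals to the top strand over positions 48–57, i.e. to GTCGCTAACC.
Its sequence written 5'→3' is the reverse complement: GGTTAGCGAC.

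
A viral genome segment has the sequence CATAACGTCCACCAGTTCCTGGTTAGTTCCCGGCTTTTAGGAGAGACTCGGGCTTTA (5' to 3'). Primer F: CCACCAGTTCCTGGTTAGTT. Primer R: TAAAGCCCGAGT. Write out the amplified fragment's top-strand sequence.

5'-CCACCAGTTCCTGGTTAGTTCCCGGCTTTTAGGAGAGACTCGGGCTTTA-3'

Forward primer CCACCAGTTCCTGGTTAGTT is found on the top strand at positions 9–28.
Reverse complement of the reverse primer: ACTCGGGCTTTA. This occurs on the top strand at positions 46–57.
The product is the template from position 9 through 57 (49 bp).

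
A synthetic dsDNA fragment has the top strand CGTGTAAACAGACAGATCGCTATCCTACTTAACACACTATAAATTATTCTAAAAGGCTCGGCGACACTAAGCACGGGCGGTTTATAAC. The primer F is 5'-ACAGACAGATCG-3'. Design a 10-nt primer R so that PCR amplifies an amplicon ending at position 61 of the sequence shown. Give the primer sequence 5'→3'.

The forward primer binds at positions 8–19; the product's 3' end on the top strand is position 61.
The reverse primer anneals to the top strand over positions 52–61, i.e. to AAAGGCTCGG.
Its sequence written 5'→3' is the reverse complement: CCGAGCCTTT.

5'-CCGAGCCTTT-3'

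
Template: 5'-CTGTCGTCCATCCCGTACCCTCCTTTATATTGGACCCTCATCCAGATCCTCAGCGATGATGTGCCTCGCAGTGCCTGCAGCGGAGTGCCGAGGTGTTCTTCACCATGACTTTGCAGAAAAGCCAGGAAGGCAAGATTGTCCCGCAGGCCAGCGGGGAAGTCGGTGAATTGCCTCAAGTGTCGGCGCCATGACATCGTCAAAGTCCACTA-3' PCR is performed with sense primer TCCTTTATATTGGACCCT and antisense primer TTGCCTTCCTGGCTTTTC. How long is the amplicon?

113 bp

Scanning the template, TCCTTTATATTGGACCCT occurs at positions 21–38; this primer anneals to the bottom strand there with its 3' end pointing downstream.
Taking the reverse complement of TTGCCTTCCTGGCTTTTC gives GAAAAGCCAGGAAGGCAA, found at positions 116–133 on the template; the primer anneals here to the top strand with its 3' end pointing upstream.
Amplicon spans positions 21–133: 113 bp.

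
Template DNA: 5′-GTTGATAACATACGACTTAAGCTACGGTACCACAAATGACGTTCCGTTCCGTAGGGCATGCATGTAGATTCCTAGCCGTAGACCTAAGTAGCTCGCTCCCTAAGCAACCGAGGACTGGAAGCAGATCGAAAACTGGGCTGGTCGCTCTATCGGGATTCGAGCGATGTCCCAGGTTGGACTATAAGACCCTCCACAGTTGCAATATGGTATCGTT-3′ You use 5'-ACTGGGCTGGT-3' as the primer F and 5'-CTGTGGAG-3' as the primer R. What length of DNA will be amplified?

65 bp

Scanning the template, ACTGGGCTGGT occurs at positions 132–142; this primer anneals to the bottom strand there with its 3' end pointing downstream.
Taking the reverse complement of CTGTGGAG gives CTCCACAG, found at positions 189–196 on the template; the primer anneals here to the top strand with its 3' end pointing upstream.
The product runs from position 132 to position 196, so its length is 196 − 132 + 1 = 65 bp.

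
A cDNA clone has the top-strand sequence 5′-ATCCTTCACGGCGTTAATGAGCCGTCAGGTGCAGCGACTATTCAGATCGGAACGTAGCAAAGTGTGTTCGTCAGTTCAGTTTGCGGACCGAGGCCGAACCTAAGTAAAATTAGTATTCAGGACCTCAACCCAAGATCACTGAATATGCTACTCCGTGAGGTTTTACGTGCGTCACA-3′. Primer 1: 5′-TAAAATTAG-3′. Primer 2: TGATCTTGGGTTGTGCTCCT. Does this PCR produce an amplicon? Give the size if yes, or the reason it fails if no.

Primer 2 (TGATCTTGGGTTGTGCTCCT) does not match the top strand, and its reverse complement AGGAGCACAACCCAAGATCA does not match either.
With no annealing site for primer 2, no amplification occurs.

No product — primer 2 has no binding site in the template.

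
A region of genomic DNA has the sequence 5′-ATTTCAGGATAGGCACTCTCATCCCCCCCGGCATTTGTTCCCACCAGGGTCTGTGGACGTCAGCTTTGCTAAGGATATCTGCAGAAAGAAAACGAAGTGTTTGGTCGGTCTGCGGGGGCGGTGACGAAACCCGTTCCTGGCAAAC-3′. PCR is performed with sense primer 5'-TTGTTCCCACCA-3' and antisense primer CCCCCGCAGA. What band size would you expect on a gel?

84 bp

Forward primer TTGTTCCCACCA is found on the top strand at positions 35–46.
Taking the reverse complement of CCCCCGCAGA gives TCTGCGGGGG, found at positions 109–118 on the template; the primer anneals here to the top strand with its 3' end pointing upstream.
Product length = (reverse-primer end) − (forward-primer start) + 1 = 118 − 35 + 1 = 84 bp.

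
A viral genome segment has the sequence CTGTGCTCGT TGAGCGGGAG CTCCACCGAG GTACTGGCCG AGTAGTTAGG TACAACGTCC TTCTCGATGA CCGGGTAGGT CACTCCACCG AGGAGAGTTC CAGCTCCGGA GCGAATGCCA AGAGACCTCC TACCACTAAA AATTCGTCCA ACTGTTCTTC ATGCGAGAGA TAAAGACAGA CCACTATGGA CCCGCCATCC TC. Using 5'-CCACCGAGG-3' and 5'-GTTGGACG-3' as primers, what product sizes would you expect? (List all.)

The forward primer CCACCGAGG matches the top strand at positions 23–31, 85–93.
The reverse primer's reverse complement is CGTCCAAC, matching at positions 145–152.
Each forward site pairs with the reverse site to give a product ending at position 152: sizes 130, 68 bp.

130 bp, 68 bp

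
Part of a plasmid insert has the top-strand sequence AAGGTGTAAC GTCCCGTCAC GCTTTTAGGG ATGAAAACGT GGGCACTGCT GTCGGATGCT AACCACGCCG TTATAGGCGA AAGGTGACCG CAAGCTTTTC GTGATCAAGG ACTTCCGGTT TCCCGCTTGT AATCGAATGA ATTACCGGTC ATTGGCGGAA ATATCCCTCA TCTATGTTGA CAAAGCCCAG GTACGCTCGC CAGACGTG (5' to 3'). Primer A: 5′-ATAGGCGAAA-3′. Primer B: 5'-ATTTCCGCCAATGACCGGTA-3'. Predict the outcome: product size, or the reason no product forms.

Primer A (ATAGGCGAAA) matches the top strand at positions 73–82; it acts as a forward primer.
Primer B's reverse complement is TACCGGTCATTGGCGGAAAT, matching the top strand at positions 143–162; it acts as a reverse primer.
The 3' ends face each other across positions 73–162, giving a 90 bp product.

Yes — a 90 bp product.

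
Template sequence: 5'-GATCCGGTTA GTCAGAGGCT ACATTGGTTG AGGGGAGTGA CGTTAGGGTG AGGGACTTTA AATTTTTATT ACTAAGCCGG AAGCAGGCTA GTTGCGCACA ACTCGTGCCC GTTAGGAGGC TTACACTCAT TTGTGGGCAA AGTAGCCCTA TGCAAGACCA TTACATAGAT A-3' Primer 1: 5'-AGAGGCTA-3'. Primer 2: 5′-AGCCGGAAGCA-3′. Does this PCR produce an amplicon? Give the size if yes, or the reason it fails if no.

No product — both primers anneal to the same strand and extend in the same direction.

Primer 1 (AGAGGCTA) matches the top strand at positions 14–21 (3' end points downstream).
Primer 2 (AGCCGGAAGCA) also matches the top strand directly, at positions 75–85 — its reverse complement TGCTTCCGGCT is not present.
Both primers anneal to the bottom strand with 3' ends pointing the same way, so neither can prime synthesis back toward the other.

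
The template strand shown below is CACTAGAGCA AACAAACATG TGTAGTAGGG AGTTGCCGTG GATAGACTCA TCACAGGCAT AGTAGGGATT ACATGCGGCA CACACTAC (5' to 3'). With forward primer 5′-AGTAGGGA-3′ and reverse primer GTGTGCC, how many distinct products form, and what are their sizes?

The forward primer AGTAGGGA matches the top strand at positions 24–31, 61–68.
The reverse primer's reverse complement is GGCACAC, matching at positions 77–83.
Each forward site pairs with the reverse site to give a product ending at position 83: sizes 60, 23 bp.

Two products: 60 bp, 23 bp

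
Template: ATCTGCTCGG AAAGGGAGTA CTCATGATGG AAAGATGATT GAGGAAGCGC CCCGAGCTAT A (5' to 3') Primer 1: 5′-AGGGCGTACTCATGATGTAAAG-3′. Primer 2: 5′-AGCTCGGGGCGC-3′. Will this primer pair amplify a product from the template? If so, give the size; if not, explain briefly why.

No product — primer 1 has no binding site in the template.

Primer 1 (AGGGCGTACTCATGATGTAAAG) does not match the top strand, and its reverse complement CTTTACATCATGAGTACGCCCT does not match either.
With no annealing site for primer 1, no amplification occurs.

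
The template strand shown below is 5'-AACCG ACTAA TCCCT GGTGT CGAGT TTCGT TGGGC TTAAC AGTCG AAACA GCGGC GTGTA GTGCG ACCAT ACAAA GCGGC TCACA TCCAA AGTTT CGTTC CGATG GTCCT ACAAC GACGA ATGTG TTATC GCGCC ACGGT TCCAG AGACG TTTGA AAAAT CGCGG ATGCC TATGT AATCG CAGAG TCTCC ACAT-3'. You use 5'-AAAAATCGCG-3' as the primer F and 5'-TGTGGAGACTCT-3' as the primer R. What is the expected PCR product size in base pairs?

39 bp

Forward primer AAAAATCGCG is found on the top strand at positions 155–164.
Taking the reverse complement of TGTGGAGACTCT gives AGAGTCTCCACA, found at positions 182–193 on the template; the primer anneals here to the top strand with its 3' end pointing upstream.
The product runs from position 155 to position 193, so its length is 193 − 155 + 1 = 39 bp.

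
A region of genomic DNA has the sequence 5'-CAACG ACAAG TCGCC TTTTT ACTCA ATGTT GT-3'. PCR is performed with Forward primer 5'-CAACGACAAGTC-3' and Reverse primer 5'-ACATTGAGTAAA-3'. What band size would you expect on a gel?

29 bp

The forward primer matches the template at positions 1–12.
Reverse complement of the reverse primer: TTTACTCAATGT. This occurs on the top strand at positions 18–29.
Amplicon spans positions 1–29: 29 bp.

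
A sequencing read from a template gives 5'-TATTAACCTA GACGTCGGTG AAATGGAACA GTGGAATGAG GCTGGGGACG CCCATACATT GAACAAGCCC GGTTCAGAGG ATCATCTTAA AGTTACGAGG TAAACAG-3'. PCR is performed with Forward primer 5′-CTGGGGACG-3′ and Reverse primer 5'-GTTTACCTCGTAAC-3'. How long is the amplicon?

64 bp

Forward primer CTGGGGACG is found on the top strand at positions 42–50.
The reverse primer's reverse complement is GTTACGAGGTAAAC, which matches the template at positions 92–105.
Product length = (reverse-primer end) − (forward-primer start) + 1 = 105 − 42 + 1 = 64 bp.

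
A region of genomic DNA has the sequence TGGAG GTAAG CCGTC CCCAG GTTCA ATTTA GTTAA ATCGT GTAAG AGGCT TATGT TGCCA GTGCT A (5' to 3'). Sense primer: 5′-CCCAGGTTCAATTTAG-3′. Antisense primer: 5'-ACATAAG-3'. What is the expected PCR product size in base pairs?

Forward primer CCCAGGTTCAATTTAG is found on the top strand at positions 16–31.
Reverse complement of the reverse primer: CTTATGT. This occurs on the top strand at positions 49–55.
Amplicon spans positions 16–55: 40 bp.

40 bp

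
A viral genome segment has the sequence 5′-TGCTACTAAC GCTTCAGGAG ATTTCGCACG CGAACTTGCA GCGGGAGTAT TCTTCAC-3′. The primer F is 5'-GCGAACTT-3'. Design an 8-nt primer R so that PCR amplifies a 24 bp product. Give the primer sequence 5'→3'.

The forward primer binds at positions 30–37, so a 24 bp product ends at position 30 + 24 − 1 = 53.
The reverse primer anneals to the top strand over positions 46–53, i.e. to AGTATTCT.
Its sequence written 5'→3' is the reverse complement: AGAATACT.

5'-AGAATACT-3'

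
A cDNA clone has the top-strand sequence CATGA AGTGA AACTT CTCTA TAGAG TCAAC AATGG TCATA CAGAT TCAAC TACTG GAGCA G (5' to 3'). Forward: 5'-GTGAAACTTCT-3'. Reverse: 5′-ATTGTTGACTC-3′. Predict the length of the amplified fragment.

27 bp

Forward primer GTGAAACTTCT is found on the top strand at positions 7–17.
The reverse primer's reverse complement is GAGTCAACAAT, which matches the template at positions 23–33.
Amplicon spans positions 7–33: 27 bp.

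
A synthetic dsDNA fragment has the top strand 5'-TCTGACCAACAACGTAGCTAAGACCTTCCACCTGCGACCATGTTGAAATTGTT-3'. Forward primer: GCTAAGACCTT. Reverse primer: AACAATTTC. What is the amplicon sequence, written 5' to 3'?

5'-GCTAAGACCTTCCACCTGCGACCATGTTGAAATTGTT-3'

Forward primer GCTAAGACCTT is found on the top strand at positions 17–27.
Reverse complement of the reverse primer: GAAATTGTT. This occurs on the top strand at positions 45–53.
The product is the template from position 17 through 53 (37 bp).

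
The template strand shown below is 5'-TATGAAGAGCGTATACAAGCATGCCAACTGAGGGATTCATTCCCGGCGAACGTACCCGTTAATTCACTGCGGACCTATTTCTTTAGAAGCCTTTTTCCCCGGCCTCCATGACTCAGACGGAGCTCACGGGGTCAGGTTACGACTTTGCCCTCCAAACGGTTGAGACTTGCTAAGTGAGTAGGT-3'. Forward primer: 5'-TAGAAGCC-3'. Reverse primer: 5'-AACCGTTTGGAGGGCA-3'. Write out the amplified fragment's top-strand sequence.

5'-TAGAAGCCTTTTTCCCCGGCCTCCATGACTCAGACGGAGCTCACGGGGTCAGGTTACGACTTTGCCCTCCAAACGGTT-3'

Scanning the template, TAGAAGCC occurs at positions 84–91; this primer anneals to the bottom strand there with its 3' end pointing downstream.
Taking the reverse complement of AACCGTTTGGAGGGCA gives TGCCCTCCAAACGGTT, found at positions 146–161 on the template; the primer anneals here to the top strand with its 3' end pointing upstream.
The product is the template from position 84 through 161 (78 bp).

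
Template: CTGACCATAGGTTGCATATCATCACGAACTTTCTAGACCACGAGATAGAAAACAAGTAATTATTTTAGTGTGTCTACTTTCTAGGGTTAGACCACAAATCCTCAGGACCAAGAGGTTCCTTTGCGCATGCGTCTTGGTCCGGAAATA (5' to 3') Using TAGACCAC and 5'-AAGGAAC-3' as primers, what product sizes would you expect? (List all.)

88 bp, 34 bp

The forward primer TAGACCAC matches the top strand at positions 34–41, 88–95.
The reverse primer's reverse complement is GTTCCTT, matching at positions 115–121.
Each forward site pairs with the reverse site to give a product ending at position 121: sizes 88, 34 bp.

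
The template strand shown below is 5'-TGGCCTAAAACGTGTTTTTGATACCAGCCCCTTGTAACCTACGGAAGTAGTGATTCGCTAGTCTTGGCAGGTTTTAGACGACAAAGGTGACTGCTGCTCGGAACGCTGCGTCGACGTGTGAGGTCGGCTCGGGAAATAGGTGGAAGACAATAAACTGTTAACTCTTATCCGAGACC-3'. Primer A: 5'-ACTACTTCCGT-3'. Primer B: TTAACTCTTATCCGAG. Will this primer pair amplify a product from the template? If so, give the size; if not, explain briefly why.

Primer A (ACTACTTCCGT) has reverse complement ACGGAAGTAGT, which matches the top strand at positions 41–51; primer A anneals to the top strand there with its 3' end pointing upstream toward position 41.
Primer B (TTAACTCTTATCCGAG) matches the top strand directly at positions 158–173; it anneals to the bottom strand with its 3' end pointing downstream toward position 173.
The 3' ends diverge (primer A extends toward position 1, primer B toward position 176), so the primers never converge on a shared product.

No product — the primers' 3' ends point away from each other.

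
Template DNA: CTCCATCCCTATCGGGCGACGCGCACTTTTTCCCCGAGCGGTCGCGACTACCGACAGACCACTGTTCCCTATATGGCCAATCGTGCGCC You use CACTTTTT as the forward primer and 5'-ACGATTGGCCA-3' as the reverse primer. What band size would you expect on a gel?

Forward primer CACTTTTT is found on the top strand at positions 24–31.
Reverse complement of the reverse primer: TGGCCAATCGT. This occurs on the top strand at positions 74–84.
Product length = (reverse-primer end) − (forward-primer start) + 1 = 84 − 24 + 1 = 61 bp.

61 bp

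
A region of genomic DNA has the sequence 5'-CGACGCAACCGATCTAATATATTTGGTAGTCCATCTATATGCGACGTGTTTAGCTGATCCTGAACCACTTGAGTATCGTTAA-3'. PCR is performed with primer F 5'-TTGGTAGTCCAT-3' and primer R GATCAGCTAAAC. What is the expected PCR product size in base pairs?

The forward primer matches the template at positions 23–34.
The reverse primer's reverse complement is GTTTAGCTGATC, which matches the template at positions 48–59.
Amplicon spans positions 23–59: 37 bp.

37 bp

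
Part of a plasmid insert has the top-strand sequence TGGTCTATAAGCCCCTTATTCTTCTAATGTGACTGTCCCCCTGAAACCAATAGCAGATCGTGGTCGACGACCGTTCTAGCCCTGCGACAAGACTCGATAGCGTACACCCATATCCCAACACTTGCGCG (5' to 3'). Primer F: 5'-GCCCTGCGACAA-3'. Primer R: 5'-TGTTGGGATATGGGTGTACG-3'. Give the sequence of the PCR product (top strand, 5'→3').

The forward primer matches the template at positions 79–90.
Reverse complement of the reverse primer: CGTACACCCATATCCCAACA. This occurs on the top strand at positions 101–120.
The product is the template from position 79 through 120 (42 bp).

5'-GCCCTGCGACAAGACTCGATAGCGTACACCCATATCCCAACA-3'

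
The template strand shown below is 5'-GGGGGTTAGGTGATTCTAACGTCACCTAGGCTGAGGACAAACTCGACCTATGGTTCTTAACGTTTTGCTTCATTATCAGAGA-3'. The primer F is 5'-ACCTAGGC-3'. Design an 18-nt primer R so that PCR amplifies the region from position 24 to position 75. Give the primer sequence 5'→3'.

5'-TAATGAAGCAAAACGTTA-3'

The product's 3' end on the top strand is position 75.
The reverse primer anneals to the top strand over positions 58–75, i.e. to TAACGTTTTGCTTCATTA.
Its sequence written 5'→3' is the reverse complement: TAATGAAGCAAAACGTTA.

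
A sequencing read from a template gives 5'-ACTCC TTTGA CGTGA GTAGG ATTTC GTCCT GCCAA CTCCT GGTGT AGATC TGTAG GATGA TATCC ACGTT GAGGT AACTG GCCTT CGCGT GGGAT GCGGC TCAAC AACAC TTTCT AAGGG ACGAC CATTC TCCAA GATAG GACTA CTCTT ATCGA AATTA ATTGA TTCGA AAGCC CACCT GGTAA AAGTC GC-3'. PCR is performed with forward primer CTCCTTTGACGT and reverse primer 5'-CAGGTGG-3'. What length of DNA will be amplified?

180 bp

The forward primer matches the template at positions 2–13.
Reverse complement of the reverse primer: CCACCTG. This occurs on the top strand at positions 175–181.
The product runs from position 2 to position 181, so its length is 181 − 2 + 1 = 180 bp.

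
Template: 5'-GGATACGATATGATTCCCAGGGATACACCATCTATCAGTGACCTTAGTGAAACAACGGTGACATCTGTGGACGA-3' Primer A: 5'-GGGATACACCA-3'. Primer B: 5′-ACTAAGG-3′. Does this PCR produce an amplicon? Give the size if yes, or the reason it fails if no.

Primer A (GGGATACACCA) matches the top strand at positions 20–30; it acts as a forward primer.
Primer B's reverse complement is CCTTAGT, matching the top strand at positions 42–48; it acts as a reverse primer.
The 3' ends face each other across positions 20–48, giving a 29 bp product.

Yes — a 29 bp product.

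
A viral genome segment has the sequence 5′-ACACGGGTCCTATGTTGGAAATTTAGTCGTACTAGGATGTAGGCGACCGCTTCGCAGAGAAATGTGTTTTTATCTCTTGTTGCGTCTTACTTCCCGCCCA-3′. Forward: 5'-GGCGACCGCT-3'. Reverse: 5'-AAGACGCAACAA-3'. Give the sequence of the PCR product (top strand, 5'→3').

Scanning the template, GGCGACCGCT occurs at positions 42–51; this primer anneals to the bottom strand there with its 3' end pointing downstream.
Taking the reverse complement of AAGACGCAACAA gives TTGTTGCGTCTT, found at positions 77–88 on the template; the primer anneals here to the top strand with its 3' end pointing upstream.
The product is the template from position 42 through 88 (47 bp).

5'-GGCGACCGCTTCGCAGAGAAATGTGTTTTTATCTCTTGTTGCGTCTT-3'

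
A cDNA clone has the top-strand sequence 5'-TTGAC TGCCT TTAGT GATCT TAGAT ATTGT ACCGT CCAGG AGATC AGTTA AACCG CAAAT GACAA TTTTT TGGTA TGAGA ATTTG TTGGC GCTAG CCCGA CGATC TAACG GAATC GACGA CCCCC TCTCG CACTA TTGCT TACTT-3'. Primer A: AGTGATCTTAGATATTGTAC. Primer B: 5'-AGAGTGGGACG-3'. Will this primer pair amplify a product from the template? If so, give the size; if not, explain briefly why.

No product — primer B has no binding site in the template.

Primer B (AGAGTGGGACG) does not match the top strand, and its reverse complement CGTCCCACTCT does not match either.
With no annealing site for primer B, no amplification occurs.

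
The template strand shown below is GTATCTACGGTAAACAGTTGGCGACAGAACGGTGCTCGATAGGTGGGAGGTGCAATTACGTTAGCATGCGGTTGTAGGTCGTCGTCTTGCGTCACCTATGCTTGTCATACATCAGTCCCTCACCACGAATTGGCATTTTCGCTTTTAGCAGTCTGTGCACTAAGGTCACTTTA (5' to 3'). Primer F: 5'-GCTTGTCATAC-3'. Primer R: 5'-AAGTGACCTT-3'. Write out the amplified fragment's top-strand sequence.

5'-GCTTGTCATACATCAGTCCCTCACCACGAATTGGCATTTTCGCTTTTAGCAGTCTGTGCACTAAGGTCACTT-3'

The forward primer matches the template at positions 100–110.
The reverse primer's reverse complement is AAGGTCACTT, which matches the template at positions 162–171.
The product is the template from position 100 through 171 (72 bp).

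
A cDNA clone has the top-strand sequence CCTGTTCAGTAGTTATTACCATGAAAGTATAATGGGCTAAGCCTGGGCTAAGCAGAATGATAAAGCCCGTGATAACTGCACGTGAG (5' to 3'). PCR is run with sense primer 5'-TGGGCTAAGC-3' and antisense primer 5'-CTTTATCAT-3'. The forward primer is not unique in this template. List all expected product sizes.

33 bp, 22 bp

The forward primer TGGGCTAAGC matches the top strand at positions 33–42, 44–53.
The reverse primer's reverse complement is ATGATAAAG, matching at positions 57–65.
Each forward site pairs with the reverse site to give a product ending at position 65: sizes 33, 22 bp.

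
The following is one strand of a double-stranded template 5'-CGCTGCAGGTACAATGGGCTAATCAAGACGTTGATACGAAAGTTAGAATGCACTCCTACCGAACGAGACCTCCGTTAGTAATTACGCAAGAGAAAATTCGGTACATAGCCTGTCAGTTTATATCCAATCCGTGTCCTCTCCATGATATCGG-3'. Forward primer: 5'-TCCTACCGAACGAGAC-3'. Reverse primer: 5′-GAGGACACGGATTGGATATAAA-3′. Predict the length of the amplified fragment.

85 bp

The forward primer matches the template at positions 54–69.
The reverse primer's reverse complement is TTTATATCCAATCCGTGTCCTC, which matches the template at positions 117–138.
Product length = (reverse-primer end) − (forward-primer start) + 1 = 138 − 54 + 1 = 85 bp.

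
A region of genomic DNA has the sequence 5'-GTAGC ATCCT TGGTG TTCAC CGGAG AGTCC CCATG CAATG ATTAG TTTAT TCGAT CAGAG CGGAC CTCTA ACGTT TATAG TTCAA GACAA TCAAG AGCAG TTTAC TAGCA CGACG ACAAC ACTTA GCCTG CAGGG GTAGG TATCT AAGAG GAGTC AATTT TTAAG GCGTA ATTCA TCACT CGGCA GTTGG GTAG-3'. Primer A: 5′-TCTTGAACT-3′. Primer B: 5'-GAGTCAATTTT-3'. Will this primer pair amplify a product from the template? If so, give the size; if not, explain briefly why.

Primer A (TCTTGAACT) has reverse complement AGTTCAAGA, which matches the top strand at positions 79–87; primer A anneals to the top strand there with its 3' end pointing upstream toward position 79.
Primer B (GAGTCAATTTT) matches the top strand directly at positions 151–161; it anneals to the bottom strand with its 3' end pointing downstream toward position 161.
The 3' ends diverge (primer A extends toward position 1, primer B toward position 194), so the primers never converge on a shared product.

No product — the primers' 3' ends point away from each other.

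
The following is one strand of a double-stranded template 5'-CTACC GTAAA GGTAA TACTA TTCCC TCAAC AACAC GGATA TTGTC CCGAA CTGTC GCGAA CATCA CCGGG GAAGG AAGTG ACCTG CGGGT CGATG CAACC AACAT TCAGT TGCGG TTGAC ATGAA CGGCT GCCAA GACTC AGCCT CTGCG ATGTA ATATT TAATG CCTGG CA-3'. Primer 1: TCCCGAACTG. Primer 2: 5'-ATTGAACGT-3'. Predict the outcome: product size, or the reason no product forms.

No product — primer 2 has no binding site in the template.

Primer 2 (ATTGAACGT) does not match the top strand, and its reverse complement ACGTTCAAT does not match either.
With no annealing site for primer 2, no amplification occurs.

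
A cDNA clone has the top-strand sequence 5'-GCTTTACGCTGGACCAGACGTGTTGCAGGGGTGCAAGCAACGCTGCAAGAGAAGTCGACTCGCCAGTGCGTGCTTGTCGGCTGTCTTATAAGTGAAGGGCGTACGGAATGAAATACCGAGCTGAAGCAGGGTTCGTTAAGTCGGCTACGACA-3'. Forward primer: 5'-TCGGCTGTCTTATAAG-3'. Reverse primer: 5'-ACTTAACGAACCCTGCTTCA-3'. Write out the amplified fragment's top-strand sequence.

Forward primer TCGGCTGTCTTATAAG is found on the top strand at positions 77–92.
Taking the reverse complement of ACTTAACGAACCCTGCTTCA gives TGAAGCAGGGTTCGTTAAGT, found at positions 122–141 on the template; the primer anneals here to the top strand with its 3' end pointing upstream.
The product is the template from position 77 through 141 (65 bp).

5'-TCGGCTGTCTTATAAGTGAAGGGCGTACGGAATGAAATACCGAGCTGAAGCAGGGTTCGTTAAGT-3'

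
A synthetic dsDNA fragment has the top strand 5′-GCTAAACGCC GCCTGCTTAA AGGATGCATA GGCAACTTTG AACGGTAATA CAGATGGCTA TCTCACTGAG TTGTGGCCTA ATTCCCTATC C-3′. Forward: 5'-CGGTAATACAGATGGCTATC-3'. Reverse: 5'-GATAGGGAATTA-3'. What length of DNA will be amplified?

The forward primer matches the template at positions 43–62.
Reverse complement of the reverse primer: TAATTCCCTATC. This occurs on the top strand at positions 79–90.
Amplicon spans positions 43–90: 48 bp.

48 bp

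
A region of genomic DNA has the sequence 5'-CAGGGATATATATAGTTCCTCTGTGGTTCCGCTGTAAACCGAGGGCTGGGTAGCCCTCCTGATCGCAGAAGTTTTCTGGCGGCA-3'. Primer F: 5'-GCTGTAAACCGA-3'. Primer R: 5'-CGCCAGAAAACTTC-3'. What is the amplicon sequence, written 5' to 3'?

5'-GCTGTAAACCGAGGGCTGGGTAGCCCTCCTGATCGCAGAAGTTTTCTGGCG-3'

The forward primer matches the template at positions 31–42.
The reverse primer's reverse complement is GAAGTTTTCTGGCG, which matches the template at positions 68–81.
The product is the template from position 31 through 81 (51 bp).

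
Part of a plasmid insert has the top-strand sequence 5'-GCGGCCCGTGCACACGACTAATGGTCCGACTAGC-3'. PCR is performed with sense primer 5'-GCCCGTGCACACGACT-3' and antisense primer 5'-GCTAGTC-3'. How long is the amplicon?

31 bp

The forward primer matches the template at positions 4–19.
Taking the reverse complement of GCTAGTC gives GACTAGC, found at positions 28–34 on the template; the primer anneals here to the top strand with its 3' end pointing upstream.
Amplicon spans positions 4–34: 31 bp.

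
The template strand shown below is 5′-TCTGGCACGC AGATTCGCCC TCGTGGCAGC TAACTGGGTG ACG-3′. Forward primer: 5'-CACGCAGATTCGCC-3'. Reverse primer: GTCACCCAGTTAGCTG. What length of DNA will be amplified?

Forward primer CACGCAGATTCGCC is found on the top strand at positions 6–19.
Taking the reverse complement of GTCACCCAGTTAGCTG gives CAGCTAACTGGGTGAC, found at positions 27–42 on the template; the primer anneals here to the top strand with its 3' end pointing upstream.
The product runs from position 6 to position 42, so its length is 42 − 6 + 1 = 37 bp.

37 bp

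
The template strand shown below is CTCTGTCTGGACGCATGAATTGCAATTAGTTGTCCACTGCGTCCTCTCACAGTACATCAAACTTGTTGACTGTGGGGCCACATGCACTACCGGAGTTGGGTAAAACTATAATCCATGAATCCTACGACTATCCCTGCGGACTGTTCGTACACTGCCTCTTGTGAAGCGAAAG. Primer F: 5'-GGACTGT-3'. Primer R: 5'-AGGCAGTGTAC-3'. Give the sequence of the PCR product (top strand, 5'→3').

Forward primer GGACTGT is found on the top strand at positions 138–144.
Reverse complement of the reverse primer: GTACACTGCCT. This occurs on the top strand at positions 147–157.
The product is the template from position 138 through 157 (20 bp).

5'-GGACTGTTCGTACACTGCCT-3'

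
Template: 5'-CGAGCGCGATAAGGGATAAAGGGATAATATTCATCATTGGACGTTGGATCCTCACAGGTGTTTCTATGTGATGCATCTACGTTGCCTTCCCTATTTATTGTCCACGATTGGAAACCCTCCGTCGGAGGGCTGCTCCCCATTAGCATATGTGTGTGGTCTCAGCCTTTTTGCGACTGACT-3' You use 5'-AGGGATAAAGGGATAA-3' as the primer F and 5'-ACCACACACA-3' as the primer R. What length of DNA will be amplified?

Scanning the template, AGGGATAAAGGGATAA occurs at positions 12–27; this primer anneals to the bottom strand there with its 3' end pointing downstream.
Reverse complement of the reverse primer: TGTGTGTGGT. This occurs on the top strand at positions 148–157.
Amplicon spans positions 12–157: 146 bp.

146 bp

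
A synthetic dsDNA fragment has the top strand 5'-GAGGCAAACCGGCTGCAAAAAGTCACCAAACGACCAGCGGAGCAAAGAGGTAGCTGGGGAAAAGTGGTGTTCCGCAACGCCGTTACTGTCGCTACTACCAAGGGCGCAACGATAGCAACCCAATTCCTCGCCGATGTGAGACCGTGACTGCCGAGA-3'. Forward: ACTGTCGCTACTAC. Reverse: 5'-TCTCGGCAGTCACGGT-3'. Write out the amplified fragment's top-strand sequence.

5'-ACTGTCGCTACTACCAAGGGCGCAACGATAGCAACCCAATTCCTCGCCGATGTGAGACCGTGACTGCCGAGA-3'

The forward primer matches the template at positions 85–98.
Reverse complement of the reverse primer: ACCGTGACTGCCGAGA. This occurs on the top strand at positions 141–156.
The product is the template from position 85 through 156 (72 bp).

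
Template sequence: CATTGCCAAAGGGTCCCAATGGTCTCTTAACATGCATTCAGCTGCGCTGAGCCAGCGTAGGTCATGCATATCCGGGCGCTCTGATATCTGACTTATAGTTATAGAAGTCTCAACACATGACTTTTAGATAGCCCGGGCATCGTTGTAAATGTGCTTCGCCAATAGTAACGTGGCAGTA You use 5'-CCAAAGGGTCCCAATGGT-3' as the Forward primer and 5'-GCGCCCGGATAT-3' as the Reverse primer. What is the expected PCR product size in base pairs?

The forward primer matches the template at positions 6–23.
Reverse complement of the reverse primer: ATATCCGGGCGC. This occurs on the top strand at positions 68–79.
Product length = (reverse-primer end) − (forward-primer start) + 1 = 79 − 6 + 1 = 74 bp.

74 bp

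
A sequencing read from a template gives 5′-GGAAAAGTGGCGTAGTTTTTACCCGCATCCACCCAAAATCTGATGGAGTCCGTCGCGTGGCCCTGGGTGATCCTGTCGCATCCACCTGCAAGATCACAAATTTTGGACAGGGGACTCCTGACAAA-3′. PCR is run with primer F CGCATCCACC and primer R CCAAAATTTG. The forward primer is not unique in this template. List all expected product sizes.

The forward primer CGCATCCACC matches the top strand at positions 24–33, 77–86.
The reverse primer's reverse complement is CAAATTTTGG, matching at positions 97–106.
Each forward site pairs with the reverse site to give a product ending at position 106: sizes 83, 30 bp.

83 bp, 30 bp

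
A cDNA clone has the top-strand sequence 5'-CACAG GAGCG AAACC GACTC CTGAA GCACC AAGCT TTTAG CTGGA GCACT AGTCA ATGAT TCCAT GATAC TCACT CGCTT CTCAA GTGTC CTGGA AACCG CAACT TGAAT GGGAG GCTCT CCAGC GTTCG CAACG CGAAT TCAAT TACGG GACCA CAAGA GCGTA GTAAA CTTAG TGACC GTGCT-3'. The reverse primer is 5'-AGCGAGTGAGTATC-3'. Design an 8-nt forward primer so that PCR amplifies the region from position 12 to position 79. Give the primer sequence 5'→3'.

5'-AACCGACT-3'

The reverse primer's reverse complement GATACTCACTCGCT matches the template at positions 66–79; the product starts at position 12.
The forward primer is identical to the top strand over positions 12–19: AACCGACT.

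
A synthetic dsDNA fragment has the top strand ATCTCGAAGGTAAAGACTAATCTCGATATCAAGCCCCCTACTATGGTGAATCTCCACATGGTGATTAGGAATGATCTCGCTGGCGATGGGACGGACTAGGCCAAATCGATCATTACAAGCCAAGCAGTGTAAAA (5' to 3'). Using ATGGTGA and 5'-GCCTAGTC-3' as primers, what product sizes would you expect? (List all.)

59 bp, 44 bp

The forward primer ATGGTGA matches the top strand at positions 43–49, 58–64.
The reverse primer's reverse complement is GACTAGGC, matching at positions 94–101.
Each forward site pairs with the reverse site to give a product ending at position 101: sizes 59, 44 bp.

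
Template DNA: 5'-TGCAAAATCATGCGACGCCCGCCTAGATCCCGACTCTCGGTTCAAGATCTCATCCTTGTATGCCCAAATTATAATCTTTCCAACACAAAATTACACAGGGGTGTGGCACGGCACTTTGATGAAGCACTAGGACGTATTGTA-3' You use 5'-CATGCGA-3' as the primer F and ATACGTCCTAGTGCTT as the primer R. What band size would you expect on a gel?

129 bp

Scanning the template, CATGCGA occurs at positions 9–15; this primer anneals to the bottom strand there with its 3' end pointing downstream.
Reverse complement of the reverse primer: AAGCACTAGGACGTAT. This occurs on the top strand at positions 122–137.
Amplicon spans positions 9–137: 129 bp.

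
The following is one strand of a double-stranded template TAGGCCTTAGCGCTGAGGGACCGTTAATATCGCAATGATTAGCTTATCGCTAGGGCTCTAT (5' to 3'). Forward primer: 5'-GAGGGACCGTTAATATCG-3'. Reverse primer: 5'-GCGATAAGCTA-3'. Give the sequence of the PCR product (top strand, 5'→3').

5'-GAGGGACCGTTAATATCGCAATGATTAGCTTATCGC-3'

Forward primer GAGGGACCGTTAATATCG is found on the top strand at positions 15–32.
The reverse primer's reverse complement is TAGCTTATCGC, which matches the template at positions 40–50.
The product is the template from position 15 through 50 (36 bp).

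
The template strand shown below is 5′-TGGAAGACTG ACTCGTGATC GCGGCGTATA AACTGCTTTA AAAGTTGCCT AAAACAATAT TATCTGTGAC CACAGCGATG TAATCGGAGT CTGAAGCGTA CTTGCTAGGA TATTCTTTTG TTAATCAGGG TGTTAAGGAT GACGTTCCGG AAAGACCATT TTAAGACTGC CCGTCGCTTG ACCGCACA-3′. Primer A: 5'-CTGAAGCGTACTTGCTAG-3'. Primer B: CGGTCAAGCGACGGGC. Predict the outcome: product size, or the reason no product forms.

Primer A (CTGAAGCGTACTTGCTAG) matches the top strand at positions 91–108; it acts as a forward primer.
Primer B's reverse complement is GCCCGTCGCTTGACCG, matching the top strand at positions 169–184; it acts as a reverse primer.
The 3' ends face each other across positions 91–184, giving a 94 bp product.

Yes — a 94 bp product.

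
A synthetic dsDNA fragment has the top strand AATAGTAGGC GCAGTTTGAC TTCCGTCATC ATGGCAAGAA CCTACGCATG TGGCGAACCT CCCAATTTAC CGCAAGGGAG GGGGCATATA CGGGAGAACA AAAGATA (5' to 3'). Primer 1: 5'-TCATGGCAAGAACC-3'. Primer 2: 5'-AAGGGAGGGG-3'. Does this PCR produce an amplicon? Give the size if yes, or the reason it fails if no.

Primer 1 (TCATGGCAAGAACC) matches the top strand at positions 29–42 (3' end points downstream).
Primer 2 (AAGGGAGGGG) also matches the top strand directly, at positions 74–83 — its reverse complement CCCCTCCCTT is not present.
Both primers anneal to the bottom strand with 3' ends pointing the same way, so neither can prime synthesis back toward the other.

No product — both primers anneal to the same strand and extend in the same direction.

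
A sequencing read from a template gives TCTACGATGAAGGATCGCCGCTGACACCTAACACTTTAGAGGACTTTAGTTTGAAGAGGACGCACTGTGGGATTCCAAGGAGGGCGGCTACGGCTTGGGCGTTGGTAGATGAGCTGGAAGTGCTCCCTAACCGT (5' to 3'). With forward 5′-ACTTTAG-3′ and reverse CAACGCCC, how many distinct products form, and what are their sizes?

The forward primer ACTTTAG matches the top strand at positions 33–39, 43–49.
The reverse primer's reverse complement is GGGCGTTG, matching at positions 97–104.
Each forward site pairs with the reverse site to give a product ending at position 104: sizes 72, 62 bp.

Two products: 72 bp, 62 bp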